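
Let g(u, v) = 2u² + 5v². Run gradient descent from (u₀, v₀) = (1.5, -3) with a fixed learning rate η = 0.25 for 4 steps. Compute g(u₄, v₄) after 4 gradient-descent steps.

1153.30078125

∇g = (4u, 10v)
(u₁, v₁) = (1.5, -3) − 0.25·(6, -30) = (0, 4.5)
(u₂, v₂) = (0, 4.5) − 0.25·(0, 45) = (0, -6.75)
(u₃, v₃) = (0, -6.75) − 0.25·(0, -67.5) = (0, 10.125)
(u₄, v₄) = (0, 10.125) − 0.25·(0, 101.25) = (0, -15.1875)
g(0, -15.1875) = 1153.30078125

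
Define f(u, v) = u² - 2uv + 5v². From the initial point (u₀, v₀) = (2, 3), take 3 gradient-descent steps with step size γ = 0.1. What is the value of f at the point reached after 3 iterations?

1.96256

∇f = (2u - 2v, -2u + 10v)
(u₁, v₁) = (2, 3) − 0.1·(-2, 26) = (2.2, 0.4)
(u₂, v₂) = (2.2, 0.4) − 0.1·(3.6, -0.4) = (1.84, 0.44)
(u₃, v₃) = (1.84, 0.44) − 0.1·(2.8, 0.72) = (1.56, 0.368)
f(1.56, 0.368) = 1.96256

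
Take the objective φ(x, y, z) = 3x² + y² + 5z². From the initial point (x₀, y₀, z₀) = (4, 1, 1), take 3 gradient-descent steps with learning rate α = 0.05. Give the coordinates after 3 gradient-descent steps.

(1.372, 0.729, 0.125)

∇φ = (6x, 2y, 10z)
Step 1: at (4, 1, 1), ∇φ = (24, 2, 10) → (4, 1, 1) − 0.05·(24, 2, 10) = (2.8, 0.9, 0.5)
Step 2: at (2.8, 0.9, 0.5), ∇φ = (16.8, 1.8, 5) → (2.8, 0.9, 0.5) − 0.05·(16.8, 1.8, 5) = (1.96, 0.81, 0.25)
Step 3: at (1.96, 0.81, 0.25), ∇φ = (11.76, 1.62, 2.5) → (1.96, 0.81, 0.25) − 0.05·(11.76, 1.62, 2.5) = (1.372, 0.729, 0.125)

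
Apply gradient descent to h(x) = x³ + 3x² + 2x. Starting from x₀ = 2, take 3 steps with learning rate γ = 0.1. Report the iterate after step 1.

-0.6

h′(x) = 3x² + 6x + 2
x₁ = 2 − 0.1·26 = -0.6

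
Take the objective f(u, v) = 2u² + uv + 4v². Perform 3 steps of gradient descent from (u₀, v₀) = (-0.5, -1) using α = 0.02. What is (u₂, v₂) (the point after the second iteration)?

(-0.3882, -0.6884)

∇f = (4u + v, u + 8v)
(u₁, v₁) = (-0.5, -1) − 0.02·(-3, -8.5) = (-0.44, -0.83)
(u₂, v₂) = (-0.44, -0.83) − 0.02·(-2.59, -7.08) = (-0.3882, -0.6884)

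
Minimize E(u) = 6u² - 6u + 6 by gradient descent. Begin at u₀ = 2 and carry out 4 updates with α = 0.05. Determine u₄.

0.5384

E′(u) = 12u - 6
Step 1: E′(2) = 18; u₁ = 2 − 0.05·18 = 1.1
Step 2: E′(1.1) = 7.2; u₂ = 1.1 − 0.05·7.2 = 0.74
Step 3: E′(0.74) = 2.88; u₃ = 0.74 − 0.05·2.88 = 0.596
Step 4: E′(0.596) = 1.152; u₄ = 0.596 − 0.05·1.152 = 0.5384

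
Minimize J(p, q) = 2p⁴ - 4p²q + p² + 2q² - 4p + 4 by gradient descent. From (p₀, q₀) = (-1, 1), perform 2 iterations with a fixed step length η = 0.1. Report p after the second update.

∇J = (8p³ - 8pq + 2p - 4, -4p² + 4q)
(p₁, q₁) = (-1, 1) − 0.1·(-6, 0) = (-0.4, 1)
(p₂, q₂) = (-0.4, 1) − 0.1·(-2.112, 3.36) = (-0.1888, 0.664)
p = -0.1888

-0.1888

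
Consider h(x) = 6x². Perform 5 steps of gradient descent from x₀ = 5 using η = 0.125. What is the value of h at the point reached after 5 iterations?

0.146484375

h′(x) = 12x
x₁ = 5 − 0.125·60 = -2.5
x₂ = -2.5 − 0.125·(-30) = 1.25
x₃ = 1.25 − 0.125·15 = -0.625
x₄ = -0.625 − 0.125·(-7.5) = 0.3125
x₅ = 0.3125 − 0.125·3.75 = -0.15625
h(-0.15625) = 0.146484375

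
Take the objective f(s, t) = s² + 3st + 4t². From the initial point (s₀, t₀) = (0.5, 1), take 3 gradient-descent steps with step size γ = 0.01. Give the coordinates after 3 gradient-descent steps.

∇f = (2s + 3t, 3s + 8t)
Step 1: at (0.5, 1), ∇f = (4, 9.5) → (0.5, 1) − 0.01·(4, 9.5) = (0.46, 0.905)
Step 2: at (0.46, 0.905), ∇f = (3.635, 8.62) → (0.46, 0.905) − 0.01·(3.635, 8.62) = (0.42365, 0.8188)
Step 3: at (0.42365, 0.8188), ∇f = (3.3037, 7.82135) → (0.42365, 0.8188) − 0.01·(3.3037, 7.82135) = (0.390613, 0.7405865)

(0.390613, 0.7405865)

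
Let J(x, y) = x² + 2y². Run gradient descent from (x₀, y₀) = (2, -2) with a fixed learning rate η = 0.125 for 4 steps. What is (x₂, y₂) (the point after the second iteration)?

(1.125, -0.5)

∇J = (2x, 4y)
Step 1: at (2, -2), ∇J = (4, -8) → (2, -2) − 0.125·(4, -8) = (1.5, -1)
Step 2: at (1.5, -1), ∇J = (3, -4) → (1.5, -1) − 0.125·(3, -4) = (1.125, -0.5)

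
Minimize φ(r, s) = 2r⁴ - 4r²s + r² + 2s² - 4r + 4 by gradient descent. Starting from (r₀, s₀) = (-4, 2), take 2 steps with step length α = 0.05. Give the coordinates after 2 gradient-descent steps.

∇φ = (8r³ - 8rs + 2r - 4, -4r² + 4s)
(r₁, s₁) = (-4, 2) − 0.05·(-460, -56) = (19, 4.8)
(r₂, s₂) = (19, 4.8) − 0.05·(54176.4, -1424.8) = (-2689.82, 76.04)

(-2689.82, 76.04)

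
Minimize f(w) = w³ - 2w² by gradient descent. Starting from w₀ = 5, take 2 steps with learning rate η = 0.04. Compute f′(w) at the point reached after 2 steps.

f′(w) = 3w² - 4w
Step 1: f′(5) = 55; w₁ = 5 − 0.04·55 = 2.8
Step 2: f′(2.8) = 12.32; w₂ = 2.8 − 0.04·12.32 = 2.3072
f′(w) at (2.3072) = 6.74071552

6.74071552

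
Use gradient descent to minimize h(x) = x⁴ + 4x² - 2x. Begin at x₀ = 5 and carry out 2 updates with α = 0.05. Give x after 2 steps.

2087.6518

h′(x) = 4x³ + 8x - 2
x₁ = 5 − 0.05·538 = -21.9
x₂ = -21.9 − 0.05·(-42191.036) = 2087.6518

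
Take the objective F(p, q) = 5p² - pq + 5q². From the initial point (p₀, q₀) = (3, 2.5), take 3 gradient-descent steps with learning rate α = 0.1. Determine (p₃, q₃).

∇F = (10p - q, -p + 10q)
(p₁, q₁) = (3, 2.5) − 0.1·(27.5, 22) = (0.25, 0.3)
(p₂, q₂) = (0.25, 0.3) − 0.1·(2.2, 2.75) = (0.03, 0.025)
(p₃, q₃) = (0.03, 0.025) − 0.1·(0.275, 0.22) = (0.0025, 0.003)

(0.0025, 0.003)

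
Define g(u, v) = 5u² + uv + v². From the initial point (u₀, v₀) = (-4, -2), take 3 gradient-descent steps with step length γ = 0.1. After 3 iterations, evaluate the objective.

∇g = (10u + v, u + 2v)
Step 1: at (-4, -2), ∇g = (-42, -8) → (-4, -2) − 0.1·(-42, -8) = (0.2, -1.2)
Step 2: at (0.2, -1.2), ∇g = (0.8, -2.2) → (0.2, -1.2) − 0.1·(0.8, -2.2) = (0.12, -0.98)
Step 3: at (0.12, -0.98), ∇g = (0.22, -1.84) → (0.12, -0.98) − 0.1·(0.22, -1.84) = (0.098, -0.796)
g(0.098, -0.796) = 0.603628

0.603628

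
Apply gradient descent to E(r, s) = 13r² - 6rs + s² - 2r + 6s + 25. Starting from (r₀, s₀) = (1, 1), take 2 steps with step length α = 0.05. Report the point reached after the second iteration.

∇E = (26r - 6s - 2, -6r + 2s + 6)
Step 1: at (1, 1), ∇E = (18, 2) → (1, 1) − 0.05·(18, 2) = (0.1, 0.9)
Step 2: at (0.1, 0.9), ∇E = (-4.8, 7.2) → (0.1, 0.9) − 0.05·(-4.8, 7.2) = (0.34, 0.54)

(0.34, 0.54)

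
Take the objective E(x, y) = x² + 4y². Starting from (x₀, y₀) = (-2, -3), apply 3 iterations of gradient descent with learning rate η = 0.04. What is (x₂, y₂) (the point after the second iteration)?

∇E = (2x, 8y)
(x₁, y₁) = (-2, -3) − 0.04·(-4, -24) = (-1.84, -2.04)
(x₂, y₂) = (-1.84, -2.04) − 0.04·(-3.68, -16.32) = (-1.6928, -1.3872)

(-1.6928, -1.3872)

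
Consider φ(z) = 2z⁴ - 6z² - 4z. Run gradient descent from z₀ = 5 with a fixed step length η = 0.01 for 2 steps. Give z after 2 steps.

1.78734848

φ′(z) = 8z³ - 12z - 4
z₁ = 5 − 0.01·936 = -4.36
z₂ = -4.36 − 0.01·(-614.734848) = 1.78734848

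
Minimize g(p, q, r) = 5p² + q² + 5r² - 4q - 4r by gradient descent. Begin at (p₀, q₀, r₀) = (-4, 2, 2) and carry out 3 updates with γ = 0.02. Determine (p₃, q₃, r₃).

(-2.048, 2, 1.2192)

∇g = (10p, 2q - 4, 10r - 4)
(p₁, q₁, r₁) = (-4, 2, 2) − 0.02·(-40, 0, 16) = (-3.2, 2, 1.68)
(p₂, q₂, r₂) = (-3.2, 2, 1.68) − 0.02·(-32, 0, 12.8) = (-2.56, 2, 1.424)
(p₃, q₃, r₃) = (-2.56, 2, 1.424) − 0.02·(-25.6, 0, 10.24) = (-2.048, 2, 1.2192)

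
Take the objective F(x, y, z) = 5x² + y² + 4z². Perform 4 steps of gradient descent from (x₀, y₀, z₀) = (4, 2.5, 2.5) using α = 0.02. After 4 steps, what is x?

∇F = (10x, 2y, 8z)
(x₁, y₁, z₁) = (4, 2.5, 2.5) − 0.02·(40, 5, 20) = (3.2, 2.4, 2.1)
(x₂, y₂, z₂) = (3.2, 2.4, 2.1) − 0.02·(32, 4.8, 16.8) = (2.56, 2.304, 1.764)
(x₃, y₃, z₃) = (2.56, 2.304, 1.764) − 0.02·(25.6, 4.608, 14.112) = (2.048, 2.21184, 1.48176)
(x₄, y₄, z₄) = (2.048, 2.21184, 1.48176) − 0.02·(20.48, 4.42368, 11.85408) = (1.6384, 2.1233664, 1.2446784)
x = 1.6384

1.6384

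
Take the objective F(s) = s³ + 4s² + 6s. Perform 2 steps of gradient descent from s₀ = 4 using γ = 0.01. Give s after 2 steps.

F′(s) = 3s² + 8s + 6
Step 1: F′(4) = 86; s₁ = 4 − 0.01·86 = 3.14
Step 2: F′(3.14) = 60.6988; s₂ = 3.14 − 0.01·60.6988 = 2.533012

2.533012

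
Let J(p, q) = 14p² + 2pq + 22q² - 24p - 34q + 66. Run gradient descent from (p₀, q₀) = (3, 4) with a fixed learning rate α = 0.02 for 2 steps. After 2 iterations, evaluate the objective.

45.60171008

∇J = (28p + 2q - 24, 2p + 44q - 34)
(p₁, q₁) = (3, 4) − 0.02·(68, 148) = (1.64, 1.04)
(p₂, q₂) = (1.64, 1.04) − 0.02·(24, 15.04) = (1.16, 0.7392)
J(1.16, 0.7392) = 45.60171008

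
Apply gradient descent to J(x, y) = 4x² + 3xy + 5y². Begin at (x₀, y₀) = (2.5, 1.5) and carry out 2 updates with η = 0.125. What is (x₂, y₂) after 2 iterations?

(0.4921875, 0.5390625)

∇J = (8x + 3y, 3x + 10y)
(x₁, y₁) = (2.5, 1.5) − 0.125·(24.5, 22.5) = (-0.5625, -1.3125)
(x₂, y₂) = (-0.5625, -1.3125) − 0.125·(-8.4375, -14.8125) = (0.4921875, 0.5390625)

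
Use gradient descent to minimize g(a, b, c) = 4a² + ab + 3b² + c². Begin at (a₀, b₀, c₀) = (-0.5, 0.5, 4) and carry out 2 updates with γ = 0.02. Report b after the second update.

0.4046

∇g = (8a + b, a + 6b, 2c)
(a₁, b₁, c₁) = (-0.5, 0.5, 4) − 0.02·(-3.5, 2.5, 8) = (-0.43, 0.45, 3.84)
(a₂, b₂, c₂) = (-0.43, 0.45, 3.84) − 0.02·(-2.99, 2.27, 7.68) = (-0.3702, 0.4046, 3.6864)
b = 0.4046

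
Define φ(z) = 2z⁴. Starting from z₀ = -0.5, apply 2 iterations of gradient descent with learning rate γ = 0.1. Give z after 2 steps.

-0.3488

φ′(z) = 8z³
z₁ = -0.5 − 0.1·(-1) = -0.4
z₂ = -0.4 − 0.1·(-0.512) = -0.3488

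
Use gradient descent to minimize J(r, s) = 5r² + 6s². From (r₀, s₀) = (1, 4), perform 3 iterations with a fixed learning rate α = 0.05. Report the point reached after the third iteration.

∇J = (10r, 12s)
Step 1: at (1, 4), ∇J = (10, 48) → (1, 4) − 0.05·(10, 48) = (0.5, 1.6)
Step 2: at (0.5, 1.6), ∇J = (5, 19.2) → (0.5, 1.6) − 0.05·(5, 19.2) = (0.25, 0.64)
Step 3: at (0.25, 0.64), ∇J = (2.5, 7.68) → (0.25, 0.64) − 0.05·(2.5, 7.68) = (0.125, 0.256)

(0.125, 0.256)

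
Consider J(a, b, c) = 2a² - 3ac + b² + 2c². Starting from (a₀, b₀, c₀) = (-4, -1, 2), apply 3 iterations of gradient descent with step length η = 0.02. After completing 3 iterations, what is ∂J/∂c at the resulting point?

∇J = (4a - 3c, 2b, -3a + 4c)
Step 1: at (-4, -1, 2), ∇J = (-22, -2, 20) → (-4, -1, 2) − 0.02·(-22, -2, 20) = (-3.56, -0.96, 1.6)
Step 2: at (-3.56, -0.96, 1.6), ∇J = (-19.04, -1.92, 17.08) → (-3.56, -0.96, 1.6) − 0.02·(-19.04, -1.92, 17.08) = (-3.1792, -0.9216, 1.2584)
Step 3: at (-3.1792, -0.9216, 1.2584), ∇J = (-16.492, -1.8432, 14.5712) → (-3.1792, -0.9216, 1.2584) − 0.02·(-16.492, -1.8432, 14.5712) = (-2.84936, -0.884736, 0.966976)
∂J/∂c at (-2.84936, -0.884736, 0.966976) = 12.415984

12.415984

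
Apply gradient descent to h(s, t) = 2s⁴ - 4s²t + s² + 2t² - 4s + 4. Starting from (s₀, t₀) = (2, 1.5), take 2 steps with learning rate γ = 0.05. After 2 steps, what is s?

∇h = (8s³ - 8st + 2s - 4, -4s² + 4t)
Step 1: at (2, 1.5), ∇h = (40, -10) → (2, 1.5) − 0.05·(40, -10) = (0, 2)
Step 2: at (0, 2), ∇h = (-4, 8) → (0, 2) − 0.05·(-4, 8) = (0.2, 1.6)
s = 0.2

0.2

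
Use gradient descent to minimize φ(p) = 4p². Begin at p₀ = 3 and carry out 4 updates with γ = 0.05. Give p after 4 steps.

0.3888

φ′(p) = 8p
p₁ = 3 − 0.05·24 = 1.8
p₂ = 1.8 − 0.05·14.4 = 1.08
p₃ = 1.08 − 0.05·8.64 = 0.648
p₄ = 0.648 − 0.05·5.184 = 0.3888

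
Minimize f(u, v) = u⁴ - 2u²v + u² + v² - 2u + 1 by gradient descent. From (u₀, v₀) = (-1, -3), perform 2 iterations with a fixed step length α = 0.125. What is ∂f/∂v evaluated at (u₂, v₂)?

-8.4453125

∇f = (4u³ - 4uv + 2u - 2, -2u² + 2v)
(u₁, v₁) = (-1, -3) − 0.125·(-20, -8) = (1.5, -2)
(u₂, v₂) = (1.5, -2) − 0.125·(26.5, -8.5) = (-1.8125, -0.9375)
∂f/∂v at (-1.8125, -0.9375) = -8.4453125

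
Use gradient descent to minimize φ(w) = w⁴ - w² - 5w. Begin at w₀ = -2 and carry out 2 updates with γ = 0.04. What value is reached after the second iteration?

-0.48409088

φ′(w) = 4w³ - 2w - 5
w₁ = -2 − 0.04·(-33) = -0.68
w₂ = -0.68 − 0.04·(-4.897728) = -0.48409088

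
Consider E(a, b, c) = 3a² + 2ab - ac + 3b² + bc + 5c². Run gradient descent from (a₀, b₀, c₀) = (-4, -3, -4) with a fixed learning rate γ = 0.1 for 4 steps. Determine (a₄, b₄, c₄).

(-0.1774, 0.1662, -0.0544)

∇E = (6a + 2b - c, 2a + 6b + c, -a + b + 10c)
Step 1: at (-4, -3, -4), ∇E = (-26, -30, -39) → (-4, -3, -4) − 0.1·(-26, -30, -39) = (-1.4, 0, -0.1)
Step 2: at (-1.4, 0, -0.1), ∇E = (-8.3, -2.9, 0.4) → (-1.4, 0, -0.1) − 0.1·(-8.3, -2.9, 0.4) = (-0.57, 0.29, -0.14)
Step 3: at (-0.57, 0.29, -0.14), ∇E = (-2.7, 0.46, -0.54) → (-0.57, 0.29, -0.14) − 0.1·(-2.7, 0.46, -0.54) = (-0.3, 0.244, -0.086)
Step 4: at (-0.3, 0.244, -0.086), ∇E = (-1.226, 0.778, -0.316) → (-0.3, 0.244, -0.086) − 0.1·(-1.226, 0.778, -0.316) = (-0.1774, 0.1662, -0.0544)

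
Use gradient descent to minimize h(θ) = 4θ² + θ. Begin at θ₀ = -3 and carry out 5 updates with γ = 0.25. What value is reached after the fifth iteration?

2.75

h′(θ) = 8θ + 1
θ₁ = -3 − 0.25·(-23) = 2.75
θ₂ = 2.75 − 0.25·23 = -3
θ₃ = -3 − 0.25·(-23) = 2.75
θ₄ = 2.75 − 0.25·23 = -3
θ₅ = -3 − 0.25·(-23) = 2.75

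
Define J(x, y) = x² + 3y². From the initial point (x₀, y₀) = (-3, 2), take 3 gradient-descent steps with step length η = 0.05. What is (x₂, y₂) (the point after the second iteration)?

(-2.43, 0.98)

∇J = (2x, 6y)
Step 1: at (-3, 2), ∇J = (-6, 12) → (-3, 2) − 0.05·(-6, 12) = (-2.7, 1.4)
Step 2: at (-2.7, 1.4), ∇J = (-5.4, 8.4) → (-2.7, 1.4) − 0.05·(-5.4, 8.4) = (-2.43, 0.98)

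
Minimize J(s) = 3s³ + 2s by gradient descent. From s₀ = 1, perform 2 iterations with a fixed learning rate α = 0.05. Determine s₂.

J′(s) = 9s² + 2
Step 1: J′(1) = 11; s₁ = 1 − 0.05·11 = 0.45
Step 2: J′(0.45) = 3.8225; s₂ = 0.45 − 0.05·3.8225 = 0.258875

0.258875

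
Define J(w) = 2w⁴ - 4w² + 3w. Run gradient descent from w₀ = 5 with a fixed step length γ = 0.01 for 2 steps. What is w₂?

2.90982776

J′(w) = 8w³ - 8w + 3
Step 1: J′(5) = 963; w₁ = 5 − 0.01·963 = -4.63
Step 2: J′(-4.63) = -753.982776; w₂ = -4.63 − 0.01·(-753.982776) = 2.90982776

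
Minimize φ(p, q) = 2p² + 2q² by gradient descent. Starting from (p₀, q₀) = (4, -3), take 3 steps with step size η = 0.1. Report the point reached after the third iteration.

(0.864, -0.648)

∇φ = (4p, 4q)
Step 1: at (4, -3), ∇φ = (16, -12) → (4, -3) − 0.1·(16, -12) = (2.4, -1.8)
Step 2: at (2.4, -1.8), ∇φ = (9.6, -7.2) → (2.4, -1.8) − 0.1·(9.6, -7.2) = (1.44, -1.08)
Step 3: at (1.44, -1.08), ∇φ = (5.76, -4.32) → (1.44, -1.08) − 0.1·(5.76, -4.32) = (0.864, -0.648)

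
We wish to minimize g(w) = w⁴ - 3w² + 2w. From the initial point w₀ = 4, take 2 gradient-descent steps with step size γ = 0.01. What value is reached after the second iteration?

g′(w) = 4w³ - 6w + 2
w₁ = 4 − 0.01·234 = 1.66
w₂ = 1.66 − 0.01·10.337184 = 1.55662816

1.55662816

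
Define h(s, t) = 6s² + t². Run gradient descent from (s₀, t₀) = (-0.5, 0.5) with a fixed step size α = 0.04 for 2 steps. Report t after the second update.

0.4232

∇h = (12s, 2t)
(s₁, t₁) = (-0.5, 0.5) − 0.04·(-6, 1) = (-0.26, 0.46)
(s₂, t₂) = (-0.26, 0.46) − 0.04·(-3.12, 0.92) = (-0.1352, 0.4232)
t = 0.4232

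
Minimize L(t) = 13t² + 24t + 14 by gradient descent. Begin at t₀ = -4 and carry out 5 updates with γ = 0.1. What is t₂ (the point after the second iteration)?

L′(t) = 26t + 24
Step 1: L′(-4) = -80; t₁ = -4 − 0.1·(-80) = 4
Step 2: L′(4) = 128; t₂ = 4 − 0.1·128 = -8.8

-8.8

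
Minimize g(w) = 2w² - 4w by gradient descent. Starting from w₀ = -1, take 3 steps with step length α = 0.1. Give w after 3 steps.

0.568

g′(w) = 4w - 4
w₁ = -1 − 0.1·(-8) = -0.2
w₂ = -0.2 − 0.1·(-4.8) = 0.28
w₃ = 0.28 − 0.1·(-2.88) = 0.568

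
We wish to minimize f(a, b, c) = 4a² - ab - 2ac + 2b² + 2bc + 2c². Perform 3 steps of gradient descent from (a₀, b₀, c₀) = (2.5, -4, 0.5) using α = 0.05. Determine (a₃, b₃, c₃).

∇f = (8a - b - 2c, -a + 4b + 2c, -2a + 2b + 4c)
Step 1: at (2.5, -4, 0.5), ∇f = (23, -17.5, -11) → (2.5, -4, 0.5) − 0.05·(23, -17.5, -11) = (1.35, -3.125, 1.05)
Step 2: at (1.35, -3.125, 1.05), ∇f = (11.825, -11.75, -4.75) → (1.35, -3.125, 1.05) − 0.05·(11.825, -11.75, -4.75) = (0.75875, -2.5375, 1.2875)
Step 3: at (0.75875, -2.5375, 1.2875), ∇f = (6.0325, -8.33375, -1.4425) → (0.75875, -2.5375, 1.2875) − 0.05·(6.0325, -8.33375, -1.4425) = (0.457125, -2.1208125, 1.359625)

(0.457125, -2.1208125, 1.359625)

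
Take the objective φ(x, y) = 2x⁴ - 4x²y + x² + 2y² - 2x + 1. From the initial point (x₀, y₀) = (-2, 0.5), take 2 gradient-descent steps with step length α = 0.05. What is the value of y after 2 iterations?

1.202

∇φ = (8x³ - 8xy + 2x - 2, -4x² + 4y)
Step 1: at (-2, 0.5), ∇φ = (-62, -14) → (-2, 0.5) − 0.05·(-62, -14) = (1.1, 1.2)
Step 2: at (1.1, 1.2), ∇φ = (0.288, -0.04) → (1.1, 1.2) − 0.05·(0.288, -0.04) = (1.0856, 1.202)
y = 1.202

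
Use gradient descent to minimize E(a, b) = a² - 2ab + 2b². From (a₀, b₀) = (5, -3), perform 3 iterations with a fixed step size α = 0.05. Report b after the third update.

-0.521

∇E = (2a - 2b, -2a + 4b)
(a₁, b₁) = (5, -3) − 0.05·(16, -22) = (4.2, -1.9)
(a₂, b₂) = (4.2, -1.9) − 0.05·(12.2, -16) = (3.59, -1.1)
(a₃, b₃) = (3.59, -1.1) − 0.05·(9.38, -11.58) = (3.121, -0.521)
b = -0.521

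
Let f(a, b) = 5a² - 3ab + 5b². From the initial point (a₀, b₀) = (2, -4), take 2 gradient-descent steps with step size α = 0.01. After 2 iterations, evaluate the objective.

∇f = (10a - 3b, -3a + 10b)
Step 1: at (2, -4), ∇f = (32, -46) → (2, -4) − 0.01·(32, -46) = (1.68, -3.54)
Step 2: at (1.68, -3.54), ∇f = (27.42, -40.44) → (1.68, -3.54) − 0.01·(27.42, -40.44) = (1.4058, -3.1356)
f(1.4058, -3.1356) = 72.26538444

72.26538444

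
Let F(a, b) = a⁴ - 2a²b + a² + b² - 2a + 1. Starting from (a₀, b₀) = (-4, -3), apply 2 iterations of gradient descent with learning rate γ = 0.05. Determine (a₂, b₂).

∇F = (4a³ - 4ab + 2a - 2, -2a² + 2b)
Step 1: at (-4, -3), ∇F = (-314, -38) → (-4, -3) − 0.05·(-314, -38) = (11.7, -1.1)
Step 2: at (11.7, -1.1), ∇F = (6479.332, -275.98) → (11.7, -1.1) − 0.05·(6479.332, -275.98) = (-312.2666, 12.699)

(-312.2666, 12.699)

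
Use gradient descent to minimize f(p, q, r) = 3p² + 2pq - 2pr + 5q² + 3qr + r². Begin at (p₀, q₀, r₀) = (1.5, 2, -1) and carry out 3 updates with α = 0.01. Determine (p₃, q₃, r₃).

(1.08723, 1.467218, -1.020907)

∇f = (6p + 2q - 2r, 2p + 10q + 3r, -2p + 3q + 2r)
Step 1: at (1.5, 2, -1), ∇f = (15, 20, 1) → (1.5, 2, -1) − 0.01·(15, 20, 1) = (1.35, 1.8, -1.01)
Step 2: at (1.35, 1.8, -1.01), ∇f = (13.72, 17.67, 0.68) → (1.35, 1.8, -1.01) − 0.01·(13.72, 17.67, 0.68) = (1.2128, 1.6233, -1.0168)
Step 3: at (1.2128, 1.6233, -1.0168), ∇f = (12.557, 15.6082, 0.4107) → (1.2128, 1.6233, -1.0168) − 0.01·(12.557, 15.6082, 0.4107) = (1.08723, 1.467218, -1.020907)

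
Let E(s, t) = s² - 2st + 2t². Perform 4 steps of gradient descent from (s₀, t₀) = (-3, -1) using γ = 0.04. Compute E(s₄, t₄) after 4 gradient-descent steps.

3.03344884072448

∇E = (2s - 2t, -2s + 4t)
Step 1: at (-3, -1), ∇E = (-4, 2) → (-3, -1) − 0.04·(-4, 2) = (-2.84, -1.08)
Step 2: at (-2.84, -1.08), ∇E = (-3.52, 1.36) → (-2.84, -1.08) − 0.04·(-3.52, 1.36) = (-2.6992, -1.1344)
Step 3: at (-2.6992, -1.1344), ∇E = (-3.1296, 0.8608) → (-2.6992, -1.1344) − 0.04·(-3.1296, 0.8608) = (-2.574016, -1.168832)
Step 4: at (-2.574016, -1.168832), ∇E = (-2.810368, 0.472704) → (-2.574016, -1.168832) − 0.04·(-2.810368, 0.472704) = (-2.46160128, -1.18774016)
E(-2.46160128, -1.18774016) = 3.03344884072448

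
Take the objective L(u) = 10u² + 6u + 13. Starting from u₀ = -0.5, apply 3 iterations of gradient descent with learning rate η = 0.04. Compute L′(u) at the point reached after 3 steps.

-0.032

L′(u) = 20u + 6
u₁ = -0.5 − 0.04·(-4) = -0.34
u₂ = -0.34 − 0.04·(-0.8) = -0.308
u₃ = -0.308 − 0.04·(-0.16) = -0.3016
L′(u) at (-0.3016) = -0.032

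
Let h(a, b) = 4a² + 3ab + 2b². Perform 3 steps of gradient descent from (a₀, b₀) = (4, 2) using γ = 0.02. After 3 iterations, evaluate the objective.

26.700619031552

∇h = (8a + 3b, 3a + 4b)
Step 1: at (4, 2), ∇h = (38, 20) → (4, 2) − 0.02·(38, 20) = (3.24, 1.6)
Step 2: at (3.24, 1.6), ∇h = (30.72, 16.12) → (3.24, 1.6) − 0.02·(30.72, 16.12) = (2.6256, 1.2776)
Step 3: at (2.6256, 1.2776), ∇h = (24.8376, 12.9872) → (2.6256, 1.2776) − 0.02·(24.8376, 12.9872) = (2.128848, 1.017856)
h(2.128848, 1.017856) = 26.700619031552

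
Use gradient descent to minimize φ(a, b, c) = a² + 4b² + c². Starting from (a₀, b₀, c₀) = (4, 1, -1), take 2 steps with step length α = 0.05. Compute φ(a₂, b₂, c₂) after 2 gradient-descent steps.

∇φ = (2a, 8b, 2c)
(a₁, b₁, c₁) = (4, 1, -1) − 0.05·(8, 8, -2) = (3.6, 0.6, -0.9)
(a₂, b₂, c₂) = (3.6, 0.6, -0.9) − 0.05·(7.2, 4.8, -1.8) = (3.24, 0.36, -0.81)
φ(3.24, 0.36, -0.81) = 11.6721

11.6721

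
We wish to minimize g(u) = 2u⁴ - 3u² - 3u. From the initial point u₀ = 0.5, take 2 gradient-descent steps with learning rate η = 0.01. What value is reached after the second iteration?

g′(u) = 8u³ - 6u - 3
u₁ = 0.5 − 0.01·(-5) = 0.55
u₂ = 0.55 − 0.01·(-4.969) = 0.59969

0.59969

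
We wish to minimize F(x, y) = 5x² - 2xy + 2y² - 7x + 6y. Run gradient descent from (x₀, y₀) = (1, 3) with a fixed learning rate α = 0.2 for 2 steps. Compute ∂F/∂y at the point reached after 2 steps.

4.16

∇F = (10x - 2y - 7, -2x + 4y + 6)
Step 1: at (1, 3), ∇F = (-3, 16) → (1, 3) − 0.2·(-3, 16) = (1.6, -0.2)
Step 2: at (1.6, -0.2), ∇F = (9.4, 2) → (1.6, -0.2) − 0.2·(9.4, 2) = (-0.28, -0.6)
∂F/∂y at (-0.28, -0.6) = 4.16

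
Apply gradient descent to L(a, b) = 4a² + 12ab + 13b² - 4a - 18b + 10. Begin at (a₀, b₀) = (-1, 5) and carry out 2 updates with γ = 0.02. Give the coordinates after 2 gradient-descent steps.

(-2.2864, 2.2704)

∇L = (8a + 12b - 4, 12a + 26b - 18)
Step 1: at (-1, 5), ∇L = (48, 100) → (-1, 5) − 0.02·(48, 100) = (-1.96, 3)
Step 2: at (-1.96, 3), ∇L = (16.32, 36.48) → (-1.96, 3) − 0.02·(16.32, 36.48) = (-2.2864, 2.2704)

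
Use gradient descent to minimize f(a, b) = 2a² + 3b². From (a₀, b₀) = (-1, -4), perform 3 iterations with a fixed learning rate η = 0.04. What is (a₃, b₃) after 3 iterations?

∇f = (4a, 6b)
Step 1: at (-1, -4), ∇f = (-4, -24) → (-1, -4) − 0.04·(-4, -24) = (-0.84, -3.04)
Step 2: at (-0.84, -3.04), ∇f = (-3.36, -18.24) → (-0.84, -3.04) − 0.04·(-3.36, -18.24) = (-0.7056, -2.3104)
Step 3: at (-0.7056, -2.3104), ∇f = (-2.8224, -13.8624) → (-0.7056, -2.3104) − 0.04·(-2.8224, -13.8624) = (-0.592704, -1.755904)

(-0.592704, -1.755904)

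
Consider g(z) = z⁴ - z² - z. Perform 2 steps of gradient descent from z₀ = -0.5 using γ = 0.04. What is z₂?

g′(z) = 4z³ - 2z - 1
z₁ = -0.5 − 0.04·(-0.5) = -0.48
z₂ = -0.48 − 0.04·(-0.482368) = -0.46070528

-0.46070528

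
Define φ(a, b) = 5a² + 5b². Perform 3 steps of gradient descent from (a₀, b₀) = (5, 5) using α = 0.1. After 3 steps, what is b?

∇φ = (10a, 10b)
Step 1: at (5, 5), ∇φ = (50, 50) → (5, 5) − 0.1·(50, 50) = (0, 0)
Step 2: at (0, 0), ∇φ = (0, 0) → (0, 0) − 0.1·(0, 0) = (0, 0)
Step 3: at (0, 0), ∇φ = (0, 0) → (0, 0) − 0.1·(0, 0) = (0, 0)
b = 0

0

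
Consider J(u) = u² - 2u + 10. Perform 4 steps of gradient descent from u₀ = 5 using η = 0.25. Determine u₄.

J′(u) = 2u - 2
Step 1: J′(5) = 8; u₁ = 5 − 0.25·8 = 3
Step 2: J′(3) = 4; u₂ = 3 − 0.25·4 = 2
Step 3: J′(2) = 2; u₃ = 2 − 0.25·2 = 1.5
Step 4: J′(1.5) = 1; u₄ = 1.5 − 0.25·1 = 1.25

1.25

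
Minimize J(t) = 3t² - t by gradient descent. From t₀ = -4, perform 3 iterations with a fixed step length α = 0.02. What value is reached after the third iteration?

J′(t) = 6t - 1
t₁ = -4 − 0.02·(-25) = -3.5
t₂ = -3.5 − 0.02·(-22) = -3.06
t₃ = -3.06 − 0.02·(-19.36) = -2.6728

-2.6728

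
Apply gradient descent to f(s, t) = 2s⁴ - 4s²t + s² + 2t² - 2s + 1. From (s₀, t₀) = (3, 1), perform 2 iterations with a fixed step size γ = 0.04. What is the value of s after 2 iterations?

28.37750528

∇f = (8s³ - 8st + 2s - 2, -4s² + 4t)
Step 1: at (3, 1), ∇f = (196, -32) → (3, 1) − 0.04·(196, -32) = (-4.84, 2.28)
Step 2: at (-4.84, 2.28), ∇f = (-830.437632, -84.5824) → (-4.84, 2.28) − 0.04·(-830.437632, -84.5824) = (28.37750528, 5.663296)
s = 28.37750528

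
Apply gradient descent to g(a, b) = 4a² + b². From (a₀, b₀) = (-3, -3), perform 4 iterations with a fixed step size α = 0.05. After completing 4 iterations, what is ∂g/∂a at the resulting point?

∇g = (8a, 2b)
(a₁, b₁) = (-3, -3) − 0.05·(-24, -6) = (-1.8, -2.7)
(a₂, b₂) = (-1.8, -2.7) − 0.05·(-14.4, -5.4) = (-1.08, -2.43)
(a₃, b₃) = (-1.08, -2.43) − 0.05·(-8.64, -4.86) = (-0.648, -2.187)
(a₄, b₄) = (-0.648, -2.187) − 0.05·(-5.184, -4.374) = (-0.3888, -1.9683)
∂g/∂a at (-0.3888, -1.9683) = -3.1104

-3.1104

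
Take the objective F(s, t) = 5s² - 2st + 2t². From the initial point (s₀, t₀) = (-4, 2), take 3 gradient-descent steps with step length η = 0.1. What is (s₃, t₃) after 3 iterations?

(0.064, 0.208)

∇F = (10s - 2t, -2s + 4t)
Step 1: at (-4, 2), ∇F = (-44, 16) → (-4, 2) − 0.1·(-44, 16) = (0.4, 0.4)
Step 2: at (0.4, 0.4), ∇F = (3.2, 0.8) → (0.4, 0.4) − 0.1·(3.2, 0.8) = (0.08, 0.32)
Step 3: at (0.08, 0.32), ∇F = (0.16, 1.12) → (0.08, 0.32) − 0.1·(0.16, 1.12) = (0.064, 0.208)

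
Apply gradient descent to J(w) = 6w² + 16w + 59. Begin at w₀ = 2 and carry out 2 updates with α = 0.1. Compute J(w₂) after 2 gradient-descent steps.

J′(w) = 12w + 16
Step 1: J′(2) = 40; w₁ = 2 − 0.1·40 = -2
Step 2: J′(-2) = -8; w₂ = -2 − 0.1·(-8) = -1.2
J(-1.2) = 48.44

48.44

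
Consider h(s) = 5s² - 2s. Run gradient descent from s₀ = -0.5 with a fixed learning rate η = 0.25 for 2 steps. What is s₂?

h′(s) = 10s - 2
Step 1: h′(-0.5) = -7; s₁ = -0.5 − 0.25·(-7) = 1.25
Step 2: h′(1.25) = 10.5; s₂ = 1.25 − 0.25·10.5 = -1.375

-1.375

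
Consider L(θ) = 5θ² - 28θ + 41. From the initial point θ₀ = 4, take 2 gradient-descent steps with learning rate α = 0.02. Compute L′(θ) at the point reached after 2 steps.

7.68

L′(θ) = 10θ - 28
θ₁ = 4 − 0.02·12 = 3.76
θ₂ = 3.76 − 0.02·9.6 = 3.568
L′(θ) at (3.568) = 7.68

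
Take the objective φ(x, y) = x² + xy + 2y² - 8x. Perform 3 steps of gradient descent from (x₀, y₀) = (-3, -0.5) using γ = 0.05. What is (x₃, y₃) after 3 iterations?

∇φ = (2x + y - 8, x + 4y)
Step 1: at (-3, -0.5), ∇φ = (-14.5, -5) → (-3, -0.5) − 0.05·(-14.5, -5) = (-2.275, -0.25)
Step 2: at (-2.275, -0.25), ∇φ = (-12.8, -3.275) → (-2.275, -0.25) − 0.05·(-12.8, -3.275) = (-1.635, -0.08625)
Step 3: at (-1.635, -0.08625), ∇φ = (-11.35625, -1.98) → (-1.635, -0.08625) − 0.05·(-11.35625, -1.98) = (-1.0671875, 0.01275)

(-1.0671875, 0.01275)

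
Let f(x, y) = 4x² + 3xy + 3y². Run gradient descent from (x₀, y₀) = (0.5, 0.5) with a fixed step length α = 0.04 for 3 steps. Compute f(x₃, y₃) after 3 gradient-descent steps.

0.117251473408

∇f = (8x + 3y, 3x + 6y)
Step 1: at (0.5, 0.5), ∇f = (5.5, 4.5) → (0.5, 0.5) − 0.04·(5.5, 4.5) = (0.28, 0.32)
Step 2: at (0.28, 0.32), ∇f = (3.2, 2.76) → (0.28, 0.32) − 0.04·(3.2, 2.76) = (0.152, 0.2096)
Step 3: at (0.152, 0.2096), ∇f = (1.8448, 1.7136) → (0.152, 0.2096) − 0.04·(1.8448, 1.7136) = (0.078208, 0.141056)
f(0.078208, 0.141056) = 0.117251473408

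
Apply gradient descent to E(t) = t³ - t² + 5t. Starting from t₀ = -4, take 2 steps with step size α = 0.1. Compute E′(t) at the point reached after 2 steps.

5696.129187

E′(t) = 3t² - 2t + 5
t₁ = -4 − 0.1·61 = -10.1
t₂ = -10.1 − 0.1·331.23 = -43.223
E′(t) at (-43.223) = 5696.129187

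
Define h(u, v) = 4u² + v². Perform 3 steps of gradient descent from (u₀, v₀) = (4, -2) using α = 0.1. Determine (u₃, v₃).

∇h = (8u, 2v)
(u₁, v₁) = (4, -2) − 0.1·(32, -4) = (0.8, -1.6)
(u₂, v₂) = (0.8, -1.6) − 0.1·(6.4, -3.2) = (0.16, -1.28)
(u₃, v₃) = (0.16, -1.28) − 0.1·(1.28, -2.56) = (0.032, -1.024)

(0.032, -1.024)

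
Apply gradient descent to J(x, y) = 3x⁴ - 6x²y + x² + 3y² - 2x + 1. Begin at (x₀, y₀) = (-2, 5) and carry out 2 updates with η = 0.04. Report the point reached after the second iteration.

∇J = (12x³ - 12xy + 2x - 2, -6x² + 6y)
(x₁, y₁) = (-2, 5) − 0.04·(18, 6) = (-2.72, 4.76)
(x₂, y₂) = (-2.72, 4.76) − 0.04·(-93.557376, -15.8304) = (1.02229504, 5.393216)

(1.02229504, 5.393216)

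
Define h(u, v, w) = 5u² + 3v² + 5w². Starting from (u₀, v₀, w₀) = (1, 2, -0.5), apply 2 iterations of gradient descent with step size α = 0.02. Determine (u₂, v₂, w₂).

(0.64, 1.5488, -0.32)

∇h = (10u, 6v, 10w)
(u₁, v₁, w₁) = (1, 2, -0.5) − 0.02·(10, 12, -5) = (0.8, 1.76, -0.4)
(u₂, v₂, w₂) = (0.8, 1.76, -0.4) − 0.02·(8, 10.56, -4) = (0.64, 1.5488, -0.32)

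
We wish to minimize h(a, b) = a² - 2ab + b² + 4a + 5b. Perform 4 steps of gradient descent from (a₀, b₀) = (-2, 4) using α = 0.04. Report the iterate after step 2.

∇h = (2a - 2b + 4, -2a + 2b + 5)
Step 1: at (-2, 4), ∇h = (-8, 17) → (-2, 4) − 0.04·(-8, 17) = (-1.68, 3.32)
Step 2: at (-1.68, 3.32), ∇h = (-6, 15) → (-1.68, 3.32) − 0.04·(-6, 15) = (-1.44, 2.72)

(-1.44, 2.72)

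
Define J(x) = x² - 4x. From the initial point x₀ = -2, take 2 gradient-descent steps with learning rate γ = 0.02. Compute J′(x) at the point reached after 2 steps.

-7.3728

J′(x) = 2x - 4
x₁ = -2 − 0.02·(-8) = -1.84
x₂ = -1.84 − 0.02·(-7.68) = -1.6864
J′(x) at (-1.6864) = -7.3728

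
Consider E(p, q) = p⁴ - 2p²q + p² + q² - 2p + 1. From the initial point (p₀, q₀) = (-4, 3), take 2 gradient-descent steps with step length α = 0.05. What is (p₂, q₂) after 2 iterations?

(-53.4578, 8.631)

∇E = (4p³ - 4pq + 2p - 2, -2p² + 2q)
(p₁, q₁) = (-4, 3) − 0.05·(-218, -26) = (6.9, 4.3)
(p₂, q₂) = (6.9, 4.3) − 0.05·(1207.156, -86.62) = (-53.4578, 8.631)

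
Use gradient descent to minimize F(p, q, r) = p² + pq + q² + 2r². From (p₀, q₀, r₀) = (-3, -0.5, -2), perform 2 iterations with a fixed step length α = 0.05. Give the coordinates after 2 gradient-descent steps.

∇F = (2p + q, p + 2q, 4r)
Step 1: at (-3, -0.5, -2), ∇F = (-6.5, -4, -8) → (-3, -0.5, -2) − 0.05·(-6.5, -4, -8) = (-2.675, -0.3, -1.6)
Step 2: at (-2.675, -0.3, -1.6), ∇F = (-5.65, -3.275, -6.4) → (-2.675, -0.3, -1.6) − 0.05·(-5.65, -3.275, -6.4) = (-2.3925, -0.13625, -1.28)

(-2.3925, -0.13625, -1.28)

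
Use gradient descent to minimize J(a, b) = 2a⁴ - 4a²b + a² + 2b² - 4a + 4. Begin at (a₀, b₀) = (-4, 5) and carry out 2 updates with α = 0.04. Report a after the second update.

∇J = (8a³ - 8ab + 2a - 4, -4a² + 4b)
(a₁, b₁) = (-4, 5) − 0.04·(-364, -44) = (10.56, 6.76)
(a₂, b₂) = (10.56, 6.76) − 0.04·(8866.704128, -419.0144) = (-344.10816512, 23.520576)
a = -344.10816512

-344.10816512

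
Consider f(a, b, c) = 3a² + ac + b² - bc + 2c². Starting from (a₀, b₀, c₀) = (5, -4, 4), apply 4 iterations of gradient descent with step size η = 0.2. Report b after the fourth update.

-0.512

∇f = (6a + c, 2b - c, a - b + 4c)
(a₁, b₁, c₁) = (5, -4, 4) − 0.2·(34, -12, 25) = (-1.8, -1.6, -1)
(a₂, b₂, c₂) = (-1.8, -1.6, -1) − 0.2·(-11.8, -2.2, -4.2) = (0.56, -1.16, -0.16)
(a₃, b₃, c₃) = (0.56, -1.16, -0.16) − 0.2·(3.2, -2.16, 1.08) = (-0.08, -0.728, -0.376)
(a₄, b₄, c₄) = (-0.08, -0.728, -0.376) − 0.2·(-0.856, -1.08, -0.856) = (0.0912, -0.512, -0.2048)
b = -0.512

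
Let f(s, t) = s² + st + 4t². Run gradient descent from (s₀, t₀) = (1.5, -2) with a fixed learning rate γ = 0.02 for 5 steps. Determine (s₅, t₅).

(1.36026208, -0.94128156)

∇f = (2s + t, s + 8t)
Step 1: at (1.5, -2), ∇f = (1, -14.5) → (1.5, -2) − 0.02·(1, -14.5) = (1.48, -1.71)
Step 2: at (1.48, -1.71), ∇f = (1.25, -12.2) → (1.48, -1.71) − 0.02·(1.25, -12.2) = (1.455, -1.466)
Step 3: at (1.455, -1.466), ∇f = (1.444, -10.273) → (1.455, -1.466) − 0.02·(1.444, -10.273) = (1.42612, -1.26054)
Step 4: at (1.42612, -1.26054), ∇f = (1.5917, -8.6582) → (1.42612, -1.26054) − 0.02·(1.5917, -8.6582) = (1.394286, -1.087376)
Step 5: at (1.394286, -1.087376), ∇f = (1.701196, -7.304722) → (1.394286, -1.087376) − 0.02·(1.701196, -7.304722) = (1.36026208, -0.94128156)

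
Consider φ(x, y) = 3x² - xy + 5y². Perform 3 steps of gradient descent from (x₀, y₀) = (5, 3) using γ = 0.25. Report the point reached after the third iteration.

∇φ = (6x - y, -x + 10y)
Step 1: at (5, 3), ∇φ = (27, 25) → (5, 3) − 0.25·(27, 25) = (-1.75, -3.25)
Step 2: at (-1.75, -3.25), ∇φ = (-7.25, -30.75) → (-1.75, -3.25) − 0.25·(-7.25, -30.75) = (0.0625, 4.4375)
Step 3: at (0.0625, 4.4375), ∇φ = (-4.0625, 44.3125) → (0.0625, 4.4375) − 0.25·(-4.0625, 44.3125) = (1.078125, -6.640625)

(1.078125, -6.640625)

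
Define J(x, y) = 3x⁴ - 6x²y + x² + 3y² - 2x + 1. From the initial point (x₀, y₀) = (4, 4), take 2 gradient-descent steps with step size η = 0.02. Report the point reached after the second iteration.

∇J = (12x³ - 12xy + 2x - 2, -6x² + 6y)
(x₁, y₁) = (4, 4) − 0.02·(582, -72) = (-7.64, 5.44)
(x₂, y₂) = (-7.64, 5.44) − 0.02·(-4869.865728, -317.5776) = (89.75731456, 11.791552)

(89.75731456, 11.791552)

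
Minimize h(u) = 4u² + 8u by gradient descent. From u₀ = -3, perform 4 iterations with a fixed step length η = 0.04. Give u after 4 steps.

h′(u) = 8u + 8
Step 1: h′(-3) = -16; u₁ = -3 − 0.04·(-16) = -2.36
Step 2: h′(-2.36) = -10.88; u₂ = -2.36 − 0.04·(-10.88) = -1.9248
Step 3: h′(-1.9248) = -7.3984; u₃ = -1.9248 − 0.04·(-7.3984) = -1.628864
Step 4: h′(-1.628864) = -5.030912; u₄ = -1.628864 − 0.04·(-5.030912) = -1.42762752

-1.42762752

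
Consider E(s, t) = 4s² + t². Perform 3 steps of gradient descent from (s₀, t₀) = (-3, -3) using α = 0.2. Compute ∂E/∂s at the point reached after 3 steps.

∇E = (8s, 2t)
Step 1: at (-3, -3), ∇E = (-24, -6) → (-3, -3) − 0.2·(-24, -6) = (1.8, -1.8)
Step 2: at (1.8, -1.8), ∇E = (14.4, -3.6) → (1.8, -1.8) − 0.2·(14.4, -3.6) = (-1.08, -1.08)
Step 3: at (-1.08, -1.08), ∇E = (-8.64, -2.16) → (-1.08, -1.08) − 0.2·(-8.64, -2.16) = (0.648, -0.648)
∂E/∂s at (0.648, -0.648) = 5.184

5.184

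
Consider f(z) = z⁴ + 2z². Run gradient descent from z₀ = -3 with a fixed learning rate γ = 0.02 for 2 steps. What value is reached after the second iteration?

f′(z) = 4z³ + 4z
z₁ = -3 − 0.02·(-120) = -0.6
z₂ = -0.6 − 0.02·(-3.264) = -0.53472

-0.53472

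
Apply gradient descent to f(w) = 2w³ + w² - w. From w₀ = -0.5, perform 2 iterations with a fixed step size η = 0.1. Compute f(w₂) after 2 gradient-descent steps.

0.41599351325

f′(w) = 6w² + 2w - 1
Step 1: f′(-0.5) = -0.5; w₁ = -0.5 − 0.1·(-0.5) = -0.45
Step 2: f′(-0.45) = -0.685; w₂ = -0.45 − 0.1·(-0.685) = -0.3815
f(-0.3815) = 0.41599351325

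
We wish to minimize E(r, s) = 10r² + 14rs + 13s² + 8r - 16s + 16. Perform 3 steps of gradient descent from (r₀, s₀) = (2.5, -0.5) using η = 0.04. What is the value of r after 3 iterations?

∇E = (20r + 14s + 8, 14r + 26s - 16)
(r₁, s₁) = (2.5, -0.5) − 0.04·(51, 6) = (0.46, -0.74)
(r₂, s₂) = (0.46, -0.74) − 0.04·(6.84, -28.8) = (0.1864, 0.412)
(r₃, s₃) = (0.1864, 0.412) − 0.04·(17.496, -2.6784) = (-0.51344, 0.519136)
r = -0.51344

-0.51344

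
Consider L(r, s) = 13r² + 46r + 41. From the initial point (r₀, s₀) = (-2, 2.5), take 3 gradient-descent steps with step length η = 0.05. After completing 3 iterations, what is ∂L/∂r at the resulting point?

∇L = (26r + 46, 0)
Step 1: at (-2, 2.5), ∇L = (-6, 0) → (-2, 2.5) − 0.05·(-6, 0) = (-1.7, 2.5)
Step 2: at (-1.7, 2.5), ∇L = (1.8, 0) → (-1.7, 2.5) − 0.05·(1.8, 0) = (-1.79, 2.5)
Step 3: at (-1.79, 2.5), ∇L = (-0.54, 0) → (-1.79, 2.5) − 0.05·(-0.54, 0) = (-1.763, 2.5)
∂L/∂r at (-1.763, 2.5) = 0.162

0.162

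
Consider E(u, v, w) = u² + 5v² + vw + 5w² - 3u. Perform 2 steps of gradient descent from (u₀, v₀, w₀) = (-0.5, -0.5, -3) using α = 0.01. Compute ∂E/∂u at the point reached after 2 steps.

∇E = (2u - 3, 10v + w, v + 10w)
Step 1: at (-0.5, -0.5, -3), ∇E = (-4, -8, -30.5) → (-0.5, -0.5, -3) − 0.01·(-4, -8, -30.5) = (-0.46, -0.42, -2.695)
Step 2: at (-0.46, -0.42, -2.695), ∇E = (-3.92, -6.895, -27.37) → (-0.46, -0.42, -2.695) − 0.01·(-3.92, -6.895, -27.37) = (-0.4208, -0.35105, -2.4213)
∂E/∂u at (-0.4208, -0.35105, -2.4213) = -3.8416

-3.8416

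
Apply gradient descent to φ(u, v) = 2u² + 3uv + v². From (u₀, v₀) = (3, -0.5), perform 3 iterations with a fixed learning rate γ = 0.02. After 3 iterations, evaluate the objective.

6.031554837408

∇φ = (4u + 3v, 3u + 2v)
(u₁, v₁) = (3, -0.5) − 0.02·(10.5, 8) = (2.79, -0.66)
(u₂, v₂) = (2.79, -0.66) − 0.02·(9.18, 7.05) = (2.6064, -0.801)
(u₃, v₃) = (2.6064, -0.801) − 0.02·(8.0226, 6.2172) = (2.445948, -0.925344)
φ(2.445948, -0.925344) = 6.031554837408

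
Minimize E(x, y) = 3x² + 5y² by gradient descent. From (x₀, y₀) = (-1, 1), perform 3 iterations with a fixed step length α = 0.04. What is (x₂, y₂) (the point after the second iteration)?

∇E = (6x, 10y)
Step 1: at (-1, 1), ∇E = (-6, 10) → (-1, 1) − 0.04·(-6, 10) = (-0.76, 0.6)
Step 2: at (-0.76, 0.6), ∇E = (-4.56, 6) → (-0.76, 0.6) − 0.04·(-4.56, 6) = (-0.5776, 0.36)

(-0.5776, 0.36)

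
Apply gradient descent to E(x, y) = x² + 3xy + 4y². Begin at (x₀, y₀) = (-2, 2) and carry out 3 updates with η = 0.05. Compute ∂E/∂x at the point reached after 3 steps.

∇E = (2x + 3y, 3x + 8y)
Step 1: at (-2, 2), ∇E = (2, 10) → (-2, 2) − 0.05·(2, 10) = (-2.1, 1.5)
Step 2: at (-2.1, 1.5), ∇E = (0.3, 5.7) → (-2.1, 1.5) − 0.05·(0.3, 5.7) = (-2.115, 1.215)
Step 3: at (-2.115, 1.215), ∇E = (-0.585, 3.375) → (-2.115, 1.215) − 0.05·(-0.585, 3.375) = (-2.08575, 1.04625)
∂E/∂x at (-2.08575, 1.04625) = -1.03275

-1.03275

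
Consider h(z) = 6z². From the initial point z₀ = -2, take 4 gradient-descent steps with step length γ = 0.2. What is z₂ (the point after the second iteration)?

h′(z) = 12z
Step 1: h′(-2) = -24; z₁ = -2 − 0.2·(-24) = 2.8
Step 2: h′(2.8) = 33.6; z₂ = 2.8 − 0.2·33.6 = -3.92

-3.92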